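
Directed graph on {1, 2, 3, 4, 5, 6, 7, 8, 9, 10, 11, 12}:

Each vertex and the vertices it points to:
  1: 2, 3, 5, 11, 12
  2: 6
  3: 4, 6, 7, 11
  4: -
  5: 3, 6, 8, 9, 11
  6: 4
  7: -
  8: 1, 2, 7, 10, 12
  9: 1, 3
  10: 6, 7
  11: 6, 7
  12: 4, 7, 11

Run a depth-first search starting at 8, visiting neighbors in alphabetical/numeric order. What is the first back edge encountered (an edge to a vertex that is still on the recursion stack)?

DFS from 8 (visiting neighbors in alphabetical/numeric order); mark gray on enter, black on exit:
8 gray
  1 gray
    2 gray
      6 gray
        4 gray
        4 black
      6 black
    2 black
    3 gray
      3→4: 4 black — skip
      3→6: 6 black — skip
      7 gray
      7 black
      11 gray
        11→6: 6 black — skip
        11→7: 7 black — skip
      11 black
    3 black
    5 gray
      5→3: 3 black — skip
      5→6: 6 black — skip
      5→8: 8 is gray → back edge
First back edge: 5 → 8.

5->8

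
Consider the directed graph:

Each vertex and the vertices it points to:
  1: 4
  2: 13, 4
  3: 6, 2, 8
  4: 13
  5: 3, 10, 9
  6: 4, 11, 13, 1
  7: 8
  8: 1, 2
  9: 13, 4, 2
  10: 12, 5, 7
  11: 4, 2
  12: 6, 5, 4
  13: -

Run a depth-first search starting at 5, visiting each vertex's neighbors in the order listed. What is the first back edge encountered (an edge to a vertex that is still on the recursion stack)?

DFS from 5 (visiting each vertex's neighbors in the order listed); mark gray on enter, black on exit:
5 gray
  3 gray
    6 gray
      4 gray
        13 gray
        13 black
      4 black
      11 gray
        11→4: 4 black — skip
        2 gray
          2→13: 13 black — skip
          2→4: 4 black — skip
        2 black
      11 black
      6→13: 13 black — skip
      1 gray
        1→4: 4 black — skip
      1 black
    6 black
    3→2: 2 black — skip
    8 gray
      8→1: 1 black — skip
      8→2: 2 black — skip
    8 black
  3 black
  10 gray
    12 gray
      12→6: 6 black — skip
      12→5: 5 is gray → back edge
First back edge: 12 → 5.

12→5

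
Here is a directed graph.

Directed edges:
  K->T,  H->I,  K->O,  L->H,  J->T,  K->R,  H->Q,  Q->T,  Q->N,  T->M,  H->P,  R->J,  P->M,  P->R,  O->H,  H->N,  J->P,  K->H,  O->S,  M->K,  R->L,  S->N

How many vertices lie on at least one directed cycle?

10

A vertex is on a directed cycle iff it belongs to a strongly connected component of size ≥ 2 (or has a self-loop).
The vertices on cycles are {H, J, K, L, M, O, P, Q, R, T} — 10 in total.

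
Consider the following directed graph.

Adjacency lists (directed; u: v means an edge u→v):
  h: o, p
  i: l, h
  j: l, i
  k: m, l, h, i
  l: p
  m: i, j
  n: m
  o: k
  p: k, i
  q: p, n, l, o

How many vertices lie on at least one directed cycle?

8

A vertex is on a directed cycle iff it belongs to a strongly connected component of size ≥ 2 (or has a self-loop).
The vertices on cycles are {h, i, j, k, l, m, o, p} — 8 in total.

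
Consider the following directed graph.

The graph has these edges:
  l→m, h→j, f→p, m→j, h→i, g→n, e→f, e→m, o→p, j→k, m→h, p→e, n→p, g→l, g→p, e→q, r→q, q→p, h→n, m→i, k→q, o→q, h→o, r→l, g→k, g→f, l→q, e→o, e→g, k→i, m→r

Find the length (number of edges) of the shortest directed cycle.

For each vertex v, BFS finds the shortest path from v back to v.
The shortest such closed walk is e → f → p → e, length 3.

3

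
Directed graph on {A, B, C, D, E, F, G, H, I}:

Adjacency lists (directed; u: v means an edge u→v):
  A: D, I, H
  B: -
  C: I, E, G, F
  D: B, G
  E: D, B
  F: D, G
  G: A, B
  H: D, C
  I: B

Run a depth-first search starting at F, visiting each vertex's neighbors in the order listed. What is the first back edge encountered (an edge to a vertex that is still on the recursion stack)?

A->D

DFS from F (visiting each vertex's neighbors in the order listed); mark gray on enter, black on exit:
F gray
  D gray
    B gray
    B black
    G gray
      A gray
        A→D: D is gray → back edge
First back edge: A → D.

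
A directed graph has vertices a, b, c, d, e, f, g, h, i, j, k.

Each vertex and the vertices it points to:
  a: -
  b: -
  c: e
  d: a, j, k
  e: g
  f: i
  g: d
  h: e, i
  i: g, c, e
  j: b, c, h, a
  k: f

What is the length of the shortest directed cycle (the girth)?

For each vertex v, BFS finds the shortest path from v back to v.
The shortest such closed walk is d → k → f → i → g → d, length 5.

5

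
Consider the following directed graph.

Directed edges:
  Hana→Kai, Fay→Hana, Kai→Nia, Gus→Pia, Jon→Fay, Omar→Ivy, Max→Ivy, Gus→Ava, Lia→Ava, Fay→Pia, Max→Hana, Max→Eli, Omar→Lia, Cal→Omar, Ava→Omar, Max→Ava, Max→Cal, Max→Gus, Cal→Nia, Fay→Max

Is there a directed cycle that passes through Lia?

Lia is on a cycle iff Lia can reach itself via ≥1 edge.
Lia → Ava → Omar → Lia — yes.

Yes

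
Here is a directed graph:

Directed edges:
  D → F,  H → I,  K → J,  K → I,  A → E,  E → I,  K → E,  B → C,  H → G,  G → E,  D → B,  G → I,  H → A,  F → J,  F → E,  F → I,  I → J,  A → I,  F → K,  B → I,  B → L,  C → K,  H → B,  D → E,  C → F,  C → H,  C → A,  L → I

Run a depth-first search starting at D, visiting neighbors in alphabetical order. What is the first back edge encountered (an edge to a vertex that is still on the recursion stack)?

DFS from D (visiting neighbors in alphabetical order); mark gray on enter, black on exit:
D gray
  B gray
    C gray
      A gray
        E gray
          I gray
            J gray
            J black
          I black
        E black
        A→I: I black — skip
      A black
      F gray
        F→E: E black — skip
        F→I: I black — skip
        F→J: J black — skip
        K gray
          K→E: E black — skip
          K→I: I black — skip
          K→J: J black — skip
        K black
      F black
      H gray
        H→A: A black — skip
        H→B: B is gray → back edge
First back edge: H → B.

H->B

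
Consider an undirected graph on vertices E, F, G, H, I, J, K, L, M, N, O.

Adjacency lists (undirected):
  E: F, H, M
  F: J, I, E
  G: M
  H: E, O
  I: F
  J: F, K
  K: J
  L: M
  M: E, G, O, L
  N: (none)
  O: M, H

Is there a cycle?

DFS, tracking each vertex's parent; an edge to a visited non-parent vertex closes a cycle.
Start from H:
visit H (parent –)
  visit E (parent H)
    visit F (parent E)
      visit J (parent F)
        J–F: parent, skip
        visit K (parent J)
          K–J: parent, skip
      visit I (parent F)
        I–F: parent, skip
      F–E: parent, skip
    E–H: parent, skip
    visit M (parent E)
      M–E: parent, skip
      visit G (parent M)
        G–M: parent, skip
      visit O (parent M)
        O–M: parent, skip
        O–H: H visited and ≠ parent → cycle
Cycle: H – E – M – O – H.

Yes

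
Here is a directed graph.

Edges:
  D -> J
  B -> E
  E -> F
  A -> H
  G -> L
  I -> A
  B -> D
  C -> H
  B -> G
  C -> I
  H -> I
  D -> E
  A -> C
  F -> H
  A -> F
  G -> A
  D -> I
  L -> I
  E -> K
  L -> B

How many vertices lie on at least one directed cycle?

8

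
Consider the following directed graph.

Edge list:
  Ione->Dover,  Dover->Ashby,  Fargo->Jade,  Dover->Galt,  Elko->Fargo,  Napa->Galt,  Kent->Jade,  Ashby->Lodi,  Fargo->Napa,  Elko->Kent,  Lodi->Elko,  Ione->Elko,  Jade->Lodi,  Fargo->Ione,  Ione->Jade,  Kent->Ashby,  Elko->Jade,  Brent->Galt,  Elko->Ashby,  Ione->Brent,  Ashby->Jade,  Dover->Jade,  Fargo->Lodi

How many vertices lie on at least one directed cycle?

8

A vertex is on a directed cycle iff it belongs to a strongly connected component of size ≥ 2 (or has a self-loop).
The vertices on cycles are {Elko, Ione, Jade, Kent, Lodi, Ashby, Dover, Fargo} — 8 in total.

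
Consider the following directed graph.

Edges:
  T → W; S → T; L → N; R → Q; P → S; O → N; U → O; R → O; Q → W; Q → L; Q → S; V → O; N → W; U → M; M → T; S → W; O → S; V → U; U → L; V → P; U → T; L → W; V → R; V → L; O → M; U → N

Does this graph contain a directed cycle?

DFS with white/gray/black marking, starting from N:
N gray
  W gray
  W black
N black
L gray
  L→N: N black — skip
  L→W: W black — skip
L black
M gray
  T gray
    T→W: W black — skip
  T black
M black
O gray
  O→N: N black — skip
  O→M: M black — skip
  S gray
    S→T: T black — skip
    S→W: W black — skip
  S black
O black
P gray
  P→S: S black — skip
P black
Q gray
  Q→W: W black — skip
  Q→L: L black — skip
  Q→S: S black — skip
Q black
R gray
  R→O: O black — skip
  R→Q: Q black — skip
R black
U gray
  U→N: N black — skip
  U→M: M black — skip
  U→L: L black — skip
  U→T: T black — skip
  U→O: O black — skip
U black
V gray
  V→O: O black — skip
  V→R: R black — skip
  V→L: L black — skip
  V→U: U black — skip
  V→P: P black — skip
V black
Every edge goes to a white or black vertex — no back edge, so the graph is acyclic.

No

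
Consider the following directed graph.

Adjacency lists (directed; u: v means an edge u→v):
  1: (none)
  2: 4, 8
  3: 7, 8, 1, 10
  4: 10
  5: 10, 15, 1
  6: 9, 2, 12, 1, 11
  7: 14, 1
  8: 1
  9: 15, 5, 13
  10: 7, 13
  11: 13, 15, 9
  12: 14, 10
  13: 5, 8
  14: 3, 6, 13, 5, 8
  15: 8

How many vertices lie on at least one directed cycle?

A vertex is on a directed cycle iff it belongs to a strongly connected component of size ≥ 2 (or has a self-loop).
The vertices on cycles are {2, 3, 4, 5, 6, 7, 9, 10, 11, 12, 13, 14} — 12 in total.

12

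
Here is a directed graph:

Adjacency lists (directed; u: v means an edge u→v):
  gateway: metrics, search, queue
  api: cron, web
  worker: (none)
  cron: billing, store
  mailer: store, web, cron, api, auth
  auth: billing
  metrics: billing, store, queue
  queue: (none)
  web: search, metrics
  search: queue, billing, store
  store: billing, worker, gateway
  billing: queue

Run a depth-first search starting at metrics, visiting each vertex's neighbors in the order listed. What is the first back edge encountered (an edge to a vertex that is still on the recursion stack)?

DFS from metrics (visiting each vertex's neighbors in the order listed); mark gray on enter, black on exit:
metrics gray
  billing gray
    queue gray
    queue black
  billing black
  store gray
    store→billing: billing black — skip
    worker gray
    worker black
    gateway gray
      gateway→metrics: metrics is gray → back edge
First back edge: gateway → metrics.

gateway->metrics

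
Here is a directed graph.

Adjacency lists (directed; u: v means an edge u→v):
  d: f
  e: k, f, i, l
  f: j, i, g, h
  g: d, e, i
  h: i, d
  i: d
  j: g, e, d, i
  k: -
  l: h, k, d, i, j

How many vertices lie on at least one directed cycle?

8

A vertex is on a directed cycle iff it belongs to a strongly connected component of size ≥ 2 (or has a self-loop).
The vertices on cycles are {d, e, f, g, h, i, j, l} — 8 in total.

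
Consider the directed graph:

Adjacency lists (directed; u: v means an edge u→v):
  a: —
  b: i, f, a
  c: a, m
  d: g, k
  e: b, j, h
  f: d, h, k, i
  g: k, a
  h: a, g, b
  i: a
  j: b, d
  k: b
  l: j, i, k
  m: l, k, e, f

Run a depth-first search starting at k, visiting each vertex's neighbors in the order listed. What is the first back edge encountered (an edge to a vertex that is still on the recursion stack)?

g->k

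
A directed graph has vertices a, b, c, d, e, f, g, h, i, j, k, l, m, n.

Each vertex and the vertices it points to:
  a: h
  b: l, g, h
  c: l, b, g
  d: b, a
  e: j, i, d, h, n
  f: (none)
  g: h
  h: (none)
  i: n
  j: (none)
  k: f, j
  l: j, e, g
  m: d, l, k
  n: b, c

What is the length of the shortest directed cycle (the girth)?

For each vertex v, BFS finds the shortest path from v back to v.
The shortest such closed walk is d → b → l → e → d, length 4.

4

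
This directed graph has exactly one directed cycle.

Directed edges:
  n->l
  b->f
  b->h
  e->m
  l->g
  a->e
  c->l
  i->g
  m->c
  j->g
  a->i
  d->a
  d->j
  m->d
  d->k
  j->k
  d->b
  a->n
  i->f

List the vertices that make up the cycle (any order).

a, d, e, m

DFS with gray/black marking from m:
m gray
  d gray
    a gray
      e gray
        e→m: m is gray → back edge
Back edge closes the cycle m → d → a → e → m; its vertices are {a, d, e, m}.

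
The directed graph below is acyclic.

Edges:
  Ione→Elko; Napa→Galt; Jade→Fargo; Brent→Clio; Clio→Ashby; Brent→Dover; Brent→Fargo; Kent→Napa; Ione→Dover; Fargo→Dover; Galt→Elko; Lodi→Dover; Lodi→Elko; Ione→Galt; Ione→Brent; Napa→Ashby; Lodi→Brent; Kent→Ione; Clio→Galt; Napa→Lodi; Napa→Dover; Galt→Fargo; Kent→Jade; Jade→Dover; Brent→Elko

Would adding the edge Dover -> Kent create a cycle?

Yes

Adding Dover→Kent creates a cycle iff Kent can already reach Dover.
Path from Kent: Kent → Ione → Dover.
So Kent → … → Dover → Kent is a cycle.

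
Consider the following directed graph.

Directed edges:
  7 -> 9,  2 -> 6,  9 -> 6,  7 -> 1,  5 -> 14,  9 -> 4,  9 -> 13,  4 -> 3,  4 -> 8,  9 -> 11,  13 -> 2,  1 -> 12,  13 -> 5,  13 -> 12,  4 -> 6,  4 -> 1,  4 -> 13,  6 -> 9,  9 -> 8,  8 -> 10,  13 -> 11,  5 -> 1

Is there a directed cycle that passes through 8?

8 lies on a cycle iff there is a path from 8 back to itself.
Exploring from 8, it never reaches itself; equivalently, its strongly connected component is a singleton.

No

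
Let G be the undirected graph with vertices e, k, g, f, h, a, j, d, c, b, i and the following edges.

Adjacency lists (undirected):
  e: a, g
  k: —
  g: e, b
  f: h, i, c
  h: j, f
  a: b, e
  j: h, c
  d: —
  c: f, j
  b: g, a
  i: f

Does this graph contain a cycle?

Yes

DFS, tracking each vertex's parent; an edge to a visited non-parent vertex closes a cycle.
Start from i:
visit i (parent –)
  visit f (parent i)
    visit h (parent f)
      visit j (parent h)
        j–h: parent, skip
        visit c (parent j)
          c–f: f visited and ≠ parent → cycle
Cycle: f – h – j – c – f.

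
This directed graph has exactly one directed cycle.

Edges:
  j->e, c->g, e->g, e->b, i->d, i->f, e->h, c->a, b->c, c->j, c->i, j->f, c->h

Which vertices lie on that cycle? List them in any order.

DFS with gray/black marking from c:
c gray
  g gray
  g black
  h gray
  h black
  i gray
    f gray
    f black
    d gray
    d black
  i black
  a gray
  a black
  j gray
    e gray
      e→h: h black — skip
      e→g: g black — skip
      b gray
        b→c: c is gray → back edge
Back edge closes the cycle c → j → e → b → c; its vertices are {b, c, e, j}.

b, c, e, j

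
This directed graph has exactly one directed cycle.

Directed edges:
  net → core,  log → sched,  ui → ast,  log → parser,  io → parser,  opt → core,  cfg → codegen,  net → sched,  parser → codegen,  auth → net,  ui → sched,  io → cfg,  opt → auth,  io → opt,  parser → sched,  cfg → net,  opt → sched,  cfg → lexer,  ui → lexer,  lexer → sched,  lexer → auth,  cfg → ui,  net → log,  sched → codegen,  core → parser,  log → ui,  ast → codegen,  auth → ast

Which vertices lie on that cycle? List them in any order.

ui, log, net, auth, lexer

DFS with gray/black marking from auth:
auth gray
  net gray
    sched gray
      codegen gray
      codegen black
    sched black
    core gray
      parser gray
        parser→codegen: codegen black — skip
        parser→sched: sched black — skip
      parser black
    core black
    log gray
      log→sched: sched black — skip
      log→parser: parser black — skip
      ui gray
        ui→sched: sched black — skip
        lexer gray
          lexer→auth: auth is gray → back edge
Back edge closes the cycle auth → net → log → ui → lexer → auth; its vertices are {ui, log, net, auth, lexer}.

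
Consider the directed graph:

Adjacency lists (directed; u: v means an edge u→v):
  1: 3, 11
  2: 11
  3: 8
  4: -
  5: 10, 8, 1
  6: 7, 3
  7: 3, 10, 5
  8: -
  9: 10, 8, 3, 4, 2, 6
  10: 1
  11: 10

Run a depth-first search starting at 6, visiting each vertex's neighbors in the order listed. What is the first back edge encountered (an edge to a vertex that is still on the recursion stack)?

11->10

DFS from 6 (visiting each vertex's neighbors in the order listed); mark gray on enter, black on exit:
6 gray
  7 gray
    3 gray
      8 gray
      8 black
    3 black
    10 gray
      1 gray
        1→3: 3 black — skip
        11 gray
          11→10: 10 is gray → back edge
First back edge: 11 → 10.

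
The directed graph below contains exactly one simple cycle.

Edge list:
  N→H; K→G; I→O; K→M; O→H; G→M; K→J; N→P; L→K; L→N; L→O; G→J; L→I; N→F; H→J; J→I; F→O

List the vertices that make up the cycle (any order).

H, I, J, O

DFS with gray/black marking from I:
I gray
  O gray
    H gray
      J gray
        J→I: I is gray → back edge
Back edge closes the cycle I → O → H → J → I; its vertices are {H, I, J, O}.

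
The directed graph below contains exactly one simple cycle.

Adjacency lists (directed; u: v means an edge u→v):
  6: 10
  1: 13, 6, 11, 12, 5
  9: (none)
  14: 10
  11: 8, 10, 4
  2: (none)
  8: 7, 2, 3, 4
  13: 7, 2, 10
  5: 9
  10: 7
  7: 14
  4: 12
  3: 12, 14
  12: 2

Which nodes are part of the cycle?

DFS with gray/black marking from 10:
10 gray
  7 gray
    14 gray
      14→10: 10 is gray → back edge
Back edge closes the cycle 10 → 7 → 14 → 10; its vertices are {7, 10, 14}.

7, 10, 14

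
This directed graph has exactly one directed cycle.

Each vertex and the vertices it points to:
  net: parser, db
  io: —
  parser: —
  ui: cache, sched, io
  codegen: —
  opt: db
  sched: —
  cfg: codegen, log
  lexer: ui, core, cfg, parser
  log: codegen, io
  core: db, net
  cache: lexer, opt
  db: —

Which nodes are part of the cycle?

DFS with gray/black marking from lexer:
lexer gray
  ui gray
    cache gray
      cache→lexer: lexer is gray → back edge
Back edge closes the cycle lexer → ui → cache → lexer; its vertices are {ui, cache, lexer}.

ui, cache, lexer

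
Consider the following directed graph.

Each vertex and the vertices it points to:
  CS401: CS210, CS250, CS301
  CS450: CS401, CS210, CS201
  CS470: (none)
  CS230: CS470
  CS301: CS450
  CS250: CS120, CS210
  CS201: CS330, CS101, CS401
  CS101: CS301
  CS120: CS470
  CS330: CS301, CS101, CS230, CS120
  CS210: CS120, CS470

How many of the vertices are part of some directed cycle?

6

A vertex is on a directed cycle iff it belongs to a strongly connected component of size ≥ 2 (or has a self-loop).
The vertices on cycles are {CS101, CS201, CS301, CS330, CS401, CS450} — 6 in total.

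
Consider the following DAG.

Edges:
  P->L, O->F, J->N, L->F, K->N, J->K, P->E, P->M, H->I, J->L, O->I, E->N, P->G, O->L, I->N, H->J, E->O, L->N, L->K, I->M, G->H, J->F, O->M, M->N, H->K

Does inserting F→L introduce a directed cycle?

Yes

Adding F→L creates a cycle iff L can already reach F.
Path from L: L → F.
So L → … → F → L is a cycle.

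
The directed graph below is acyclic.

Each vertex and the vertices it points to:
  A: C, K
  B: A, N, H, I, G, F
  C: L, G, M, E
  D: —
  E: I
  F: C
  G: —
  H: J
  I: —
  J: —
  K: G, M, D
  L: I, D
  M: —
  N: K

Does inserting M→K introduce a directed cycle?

Yes

Adding M→K creates a cycle iff K can already reach M.
Path from K: K → M.
So K → … → M → K is a cycle.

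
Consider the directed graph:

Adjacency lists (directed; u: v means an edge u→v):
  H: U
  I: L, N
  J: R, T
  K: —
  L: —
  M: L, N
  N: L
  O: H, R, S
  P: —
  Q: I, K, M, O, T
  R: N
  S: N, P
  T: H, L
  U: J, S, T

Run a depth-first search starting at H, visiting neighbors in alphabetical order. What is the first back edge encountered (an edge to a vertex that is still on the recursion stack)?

T->H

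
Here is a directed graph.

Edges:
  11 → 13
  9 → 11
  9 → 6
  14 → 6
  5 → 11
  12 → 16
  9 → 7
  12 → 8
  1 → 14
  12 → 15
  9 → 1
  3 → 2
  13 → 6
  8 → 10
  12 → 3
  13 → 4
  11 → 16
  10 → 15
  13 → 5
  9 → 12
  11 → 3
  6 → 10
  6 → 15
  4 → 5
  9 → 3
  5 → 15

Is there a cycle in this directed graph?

Yes

DFS with white/gray/black marking, starting from 12:
12 gray
  8 gray
    10 gray
      15 gray
      15 black
    10 black
  8 black
  3 gray
    2 gray
    2 black
  3 black
  16 gray
  16 black
  12→15: 15 black — skip
12 black
1 gray
  14 gray
    6 gray
      6→15: 15 black — skip
      6→10: 10 black — skip
    6 black
  14 black
1 black
4 gray
  5 gray
    5→15: 15 black — skip
    11 gray
      11→3: 3 black — skip
      11→16: 16 black — skip
      13 gray
        13→4: 4 is gray → back edge
Back edge found, so a cycle exists: 4 → 5 → 11 → 13 → 4.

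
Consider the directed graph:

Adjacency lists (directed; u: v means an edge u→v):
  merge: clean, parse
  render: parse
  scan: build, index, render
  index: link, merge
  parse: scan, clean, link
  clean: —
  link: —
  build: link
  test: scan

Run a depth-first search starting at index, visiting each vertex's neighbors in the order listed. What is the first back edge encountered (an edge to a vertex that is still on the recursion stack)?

scan->index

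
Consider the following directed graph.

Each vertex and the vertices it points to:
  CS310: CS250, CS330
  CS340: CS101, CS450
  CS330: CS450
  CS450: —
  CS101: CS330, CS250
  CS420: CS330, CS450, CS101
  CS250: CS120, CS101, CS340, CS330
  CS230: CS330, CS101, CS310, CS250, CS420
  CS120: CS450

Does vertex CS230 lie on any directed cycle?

CS230 lies on a cycle iff there is a path from CS230 back to itself.
Exploring from CS230, it never reaches itself; equivalently, its strongly connected component is a singleton.

No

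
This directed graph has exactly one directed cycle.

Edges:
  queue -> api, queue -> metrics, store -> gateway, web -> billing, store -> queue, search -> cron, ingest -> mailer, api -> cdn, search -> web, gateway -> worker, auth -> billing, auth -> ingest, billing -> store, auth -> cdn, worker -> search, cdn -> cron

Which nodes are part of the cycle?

web, store, search, worker, billing, gateway

DFS with gray/black marking from billing:
billing gray
  store gray
    queue gray
      metrics gray
      metrics black
      api gray
        cdn gray
          cron gray
          cron black
        cdn black
      api black
    queue black
    gateway gray
      worker gray
        search gray
          web gray
            web→billing: billing is gray → back edge
Back edge closes the cycle billing → store → gateway → worker → search → web → billing; its vertices are {web, store, search, worker, billing, gateway}.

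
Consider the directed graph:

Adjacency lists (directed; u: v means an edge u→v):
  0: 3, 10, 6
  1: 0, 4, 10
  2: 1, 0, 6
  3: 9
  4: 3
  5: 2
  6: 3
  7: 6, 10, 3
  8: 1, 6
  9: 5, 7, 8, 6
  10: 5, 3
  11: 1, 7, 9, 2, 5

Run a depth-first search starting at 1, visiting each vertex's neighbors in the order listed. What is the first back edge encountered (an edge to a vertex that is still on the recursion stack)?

DFS from 1 (visiting each vertex's neighbors in the order listed); mark gray on enter, black on exit:
1 gray
  0 gray
    3 gray
      9 gray
        5 gray
          2 gray
            2→1: 1 is gray → back edge
First back edge: 2 → 1.

2→1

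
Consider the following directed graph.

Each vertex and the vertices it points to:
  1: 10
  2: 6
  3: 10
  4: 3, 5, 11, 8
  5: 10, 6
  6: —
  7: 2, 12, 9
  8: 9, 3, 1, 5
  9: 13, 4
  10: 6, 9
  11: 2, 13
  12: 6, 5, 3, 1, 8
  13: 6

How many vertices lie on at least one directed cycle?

7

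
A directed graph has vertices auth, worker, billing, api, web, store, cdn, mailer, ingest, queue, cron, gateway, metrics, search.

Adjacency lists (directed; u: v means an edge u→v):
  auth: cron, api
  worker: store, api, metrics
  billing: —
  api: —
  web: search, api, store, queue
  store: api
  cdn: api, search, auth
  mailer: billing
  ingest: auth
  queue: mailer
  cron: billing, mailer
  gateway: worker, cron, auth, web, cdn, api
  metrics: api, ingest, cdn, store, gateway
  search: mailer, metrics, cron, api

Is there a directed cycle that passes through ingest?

No

ingest lies on a cycle iff there is a path from ingest back to itself.
Exploring from ingest, it never reaches itself; equivalently, its strongly connected component is a singleton.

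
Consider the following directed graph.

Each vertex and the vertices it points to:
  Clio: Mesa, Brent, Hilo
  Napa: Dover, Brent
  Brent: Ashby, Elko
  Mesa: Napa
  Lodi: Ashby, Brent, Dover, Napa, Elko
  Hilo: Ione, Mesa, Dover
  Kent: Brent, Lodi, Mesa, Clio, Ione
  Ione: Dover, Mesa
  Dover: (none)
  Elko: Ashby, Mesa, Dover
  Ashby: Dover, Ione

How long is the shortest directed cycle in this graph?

For each vertex v, BFS finds the shortest path from v back to v.
The shortest such closed walk is Brent → Elko → Mesa → Napa → Brent, length 4.

4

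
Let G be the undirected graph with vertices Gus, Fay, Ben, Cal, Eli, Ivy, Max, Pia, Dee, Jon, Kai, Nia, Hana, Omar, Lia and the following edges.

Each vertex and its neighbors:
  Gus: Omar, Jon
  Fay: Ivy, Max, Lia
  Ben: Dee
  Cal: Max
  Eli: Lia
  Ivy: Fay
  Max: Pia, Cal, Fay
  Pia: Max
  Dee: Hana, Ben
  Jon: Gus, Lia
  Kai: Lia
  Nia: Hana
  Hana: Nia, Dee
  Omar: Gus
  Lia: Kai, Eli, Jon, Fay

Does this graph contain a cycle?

No

DFS, tracking each vertex's parent; an edge to a visited non-parent vertex closes a cycle.
Start from Dee:
visit Dee (parent –)
  visit Hana (parent Dee)
    visit Nia (parent Hana)
      Nia–Hana: parent, skip
    Hana–Dee: parent, skip
  visit Ben (parent Dee)
    Ben–Dee: parent, skip
visit Gus (parent –)
  visit Omar (parent Gus)
    Omar–Gus: parent, skip
  visit Jon (parent Gus)
    Jon–Gus: parent, skip
    visit Lia (parent Jon)
      visit Kai (parent Lia)
        Kai–Lia: parent, skip
      visit Eli (parent Lia)
        Eli–Lia: parent, skip
      Lia–Jon: parent, skip
      visit Fay (parent Lia)
        visit Ivy (parent Fay)
          Ivy–Fay: parent, skip
        visit Max (parent Fay)
          visit Pia (parent Max)
            Pia–Max: parent, skip
          visit Cal (parent Max)
            Cal–Max: parent, skip
          Max–Fay: parent, skip
        Fay–Lia: parent, skip
No non-parent visited neighbor found — the graph is a forest.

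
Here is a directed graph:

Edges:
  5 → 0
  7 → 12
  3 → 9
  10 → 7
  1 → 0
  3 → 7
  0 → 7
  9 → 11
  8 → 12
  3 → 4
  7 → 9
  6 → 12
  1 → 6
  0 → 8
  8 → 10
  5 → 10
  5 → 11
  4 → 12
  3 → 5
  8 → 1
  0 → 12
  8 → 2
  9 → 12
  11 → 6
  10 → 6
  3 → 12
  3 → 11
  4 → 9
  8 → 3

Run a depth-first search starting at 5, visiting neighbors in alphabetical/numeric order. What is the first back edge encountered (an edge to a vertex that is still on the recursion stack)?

DFS from 5 (visiting neighbors in alphabetical/numeric order); mark gray on enter, black on exit:
5 gray
  0 gray
    7 gray
      9 gray
        11 gray
          6 gray
            12 gray
            12 black
          6 black
        11 black
        9→12: 12 black — skip
      9 black
      7→12: 12 black — skip
    7 black
    8 gray
      1 gray
        1→0: 0 is gray → back edge
First back edge: 1 → 0.

1->0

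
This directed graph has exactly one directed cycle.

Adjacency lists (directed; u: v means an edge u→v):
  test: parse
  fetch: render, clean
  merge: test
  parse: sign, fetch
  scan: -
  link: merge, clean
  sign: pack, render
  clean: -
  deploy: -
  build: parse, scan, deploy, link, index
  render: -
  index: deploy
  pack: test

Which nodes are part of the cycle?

pack, sign, test, parse

DFS with gray/black marking from parse:
parse gray
  sign gray
    pack gray
      test gray
        test→parse: parse is gray → back edge
Back edge closes the cycle parse → sign → pack → test → parse; its vertices are {pack, sign, test, parse}.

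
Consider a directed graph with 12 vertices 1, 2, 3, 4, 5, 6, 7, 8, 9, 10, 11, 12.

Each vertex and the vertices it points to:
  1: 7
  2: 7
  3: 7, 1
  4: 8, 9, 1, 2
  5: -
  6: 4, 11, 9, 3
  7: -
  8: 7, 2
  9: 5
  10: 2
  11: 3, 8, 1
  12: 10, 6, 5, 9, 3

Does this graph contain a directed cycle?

No

DFS with white/gray/black marking, starting from 11:
11 gray
  3 gray
    7 gray
    7 black
    1 gray
      1→7: 7 black — skip
    1 black
  3 black
  8 gray
    8→7: 7 black — skip
    2 gray
      2→7: 7 black — skip
    2 black
  8 black
  11→1: 1 black — skip
11 black
4 gray
  4→8: 8 black — skip
  9 gray
    5 gray
    5 black
  9 black
  4→1: 1 black — skip
  4→2: 2 black — skip
4 black
6 gray
  6→4: 4 black — skip
  6→11: 11 black — skip
  6→9: 9 black — skip
  6→3: 3 black — skip
6 black
10 gray
  10→2: 2 black — skip
10 black
12 gray
  12→10: 10 black — skip
  12→6: 6 black — skip
  12→5: 5 black — skip
  12→9: 9 black — skip
  12→3: 3 black — skip
12 black
Every edge goes to a white or black vertex — no back edge, so the graph is acyclic.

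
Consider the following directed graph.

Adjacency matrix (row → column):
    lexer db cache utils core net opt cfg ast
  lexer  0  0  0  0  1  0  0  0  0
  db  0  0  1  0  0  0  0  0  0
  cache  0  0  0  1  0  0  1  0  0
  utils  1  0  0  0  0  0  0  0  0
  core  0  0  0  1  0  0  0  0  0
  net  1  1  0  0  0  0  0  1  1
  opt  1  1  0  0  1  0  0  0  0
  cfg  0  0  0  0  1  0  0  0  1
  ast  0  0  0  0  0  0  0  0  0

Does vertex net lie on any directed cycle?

net lies on a cycle iff there is a path from net back to itself.
Exploring from net, it never reaches itself; equivalently, its strongly connected component is a singleton.

No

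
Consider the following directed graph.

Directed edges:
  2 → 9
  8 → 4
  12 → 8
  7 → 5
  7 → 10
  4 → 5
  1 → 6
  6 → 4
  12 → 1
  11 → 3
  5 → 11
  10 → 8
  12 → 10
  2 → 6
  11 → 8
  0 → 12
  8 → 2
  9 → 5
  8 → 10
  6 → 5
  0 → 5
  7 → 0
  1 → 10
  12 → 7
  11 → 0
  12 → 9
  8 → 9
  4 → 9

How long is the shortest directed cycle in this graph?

2

For each vertex v, BFS finds the shortest path from v back to v.
The shortest such closed walk is 10 → 8 → 10, length 2.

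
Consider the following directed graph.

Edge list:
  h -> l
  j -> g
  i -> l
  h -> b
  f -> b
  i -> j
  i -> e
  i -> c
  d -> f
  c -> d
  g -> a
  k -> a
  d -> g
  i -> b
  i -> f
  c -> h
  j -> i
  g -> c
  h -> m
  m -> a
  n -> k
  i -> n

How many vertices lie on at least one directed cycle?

A vertex is on a directed cycle iff it belongs to a strongly connected component of size ≥ 2 (or has a self-loop).
The vertices on cycles are {c, d, g, i, j} — 5 in total.

5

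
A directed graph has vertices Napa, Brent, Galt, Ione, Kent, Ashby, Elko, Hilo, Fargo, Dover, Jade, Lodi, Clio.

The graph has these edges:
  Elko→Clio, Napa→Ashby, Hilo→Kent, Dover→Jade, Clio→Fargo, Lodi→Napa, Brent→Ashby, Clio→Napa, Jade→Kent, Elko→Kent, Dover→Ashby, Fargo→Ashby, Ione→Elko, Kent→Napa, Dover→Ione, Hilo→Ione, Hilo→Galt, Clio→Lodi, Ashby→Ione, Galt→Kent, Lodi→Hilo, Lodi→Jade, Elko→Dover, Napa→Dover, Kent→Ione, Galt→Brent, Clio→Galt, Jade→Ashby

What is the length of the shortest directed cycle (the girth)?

3

For each vertex v, BFS finds the shortest path from v back to v.
The shortest such closed walk is Elko → Kent → Ione → Elko, length 3.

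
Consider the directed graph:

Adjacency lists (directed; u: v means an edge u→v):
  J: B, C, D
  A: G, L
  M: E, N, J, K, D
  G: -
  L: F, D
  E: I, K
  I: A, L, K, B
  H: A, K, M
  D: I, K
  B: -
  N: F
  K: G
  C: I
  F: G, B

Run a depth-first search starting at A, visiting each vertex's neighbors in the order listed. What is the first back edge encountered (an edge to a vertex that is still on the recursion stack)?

I→A

DFS from A (visiting each vertex's neighbors in the order listed); mark gray on enter, black on exit:
A gray
  G gray
  G black
  L gray
    F gray
      F→G: G black — skip
      B gray
      B black
    F black
    D gray
      I gray
        I→A: A is gray → back edge
First back edge: I → A.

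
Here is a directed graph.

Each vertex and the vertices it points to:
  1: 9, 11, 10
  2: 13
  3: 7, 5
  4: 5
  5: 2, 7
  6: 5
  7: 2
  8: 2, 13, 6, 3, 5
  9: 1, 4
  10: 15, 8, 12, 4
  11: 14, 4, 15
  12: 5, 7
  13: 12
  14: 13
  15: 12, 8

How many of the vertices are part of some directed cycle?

A vertex is on a directed cycle iff it belongs to a strongly connected component of size ≥ 2 (or has a self-loop).
The vertices on cycles are {1, 2, 5, 7, 9, 12, 13} — 7 in total.

7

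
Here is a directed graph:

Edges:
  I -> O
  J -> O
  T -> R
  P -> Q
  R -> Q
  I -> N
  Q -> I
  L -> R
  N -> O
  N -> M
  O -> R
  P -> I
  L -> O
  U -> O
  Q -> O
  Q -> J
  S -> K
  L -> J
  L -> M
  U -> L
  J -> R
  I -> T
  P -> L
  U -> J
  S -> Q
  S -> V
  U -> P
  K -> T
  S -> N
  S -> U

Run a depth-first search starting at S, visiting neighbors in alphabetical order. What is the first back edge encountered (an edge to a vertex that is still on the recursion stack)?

O->R

DFS from S (visiting neighbors in alphabetical order); mark gray on enter, black on exit:
S gray
  K gray
    T gray
      R gray
        Q gray
          I gray
            N gray
              M gray
              M black
              O gray
                O→R: R is gray → back edge
First back edge: O → R.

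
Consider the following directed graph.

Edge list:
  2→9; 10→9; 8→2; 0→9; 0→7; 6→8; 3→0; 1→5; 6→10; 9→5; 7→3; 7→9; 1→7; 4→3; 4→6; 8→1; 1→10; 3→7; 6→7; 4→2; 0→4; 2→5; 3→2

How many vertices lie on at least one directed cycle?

A vertex is on a directed cycle iff it belongs to a strongly connected component of size ≥ 2 (or has a self-loop).
The vertices on cycles are {0, 1, 3, 4, 6, 7, 8} — 7 in total.

7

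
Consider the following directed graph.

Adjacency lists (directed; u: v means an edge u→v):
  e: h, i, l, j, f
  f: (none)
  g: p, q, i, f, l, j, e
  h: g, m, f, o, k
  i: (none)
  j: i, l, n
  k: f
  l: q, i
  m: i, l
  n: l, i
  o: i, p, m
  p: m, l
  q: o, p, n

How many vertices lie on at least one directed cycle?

A vertex is on a directed cycle iff it belongs to a strongly connected component of size ≥ 2 (or has a self-loop).
The vertices on cycles are {e, g, h, l, m, n, o, p, q} — 9 in total.

9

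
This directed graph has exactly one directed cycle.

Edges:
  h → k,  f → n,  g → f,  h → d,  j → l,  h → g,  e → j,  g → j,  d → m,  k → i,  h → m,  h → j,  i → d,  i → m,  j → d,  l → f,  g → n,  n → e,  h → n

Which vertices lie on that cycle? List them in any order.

DFS with gray/black marking from n:
n gray
  e gray
    j gray
      d gray
        m gray
        m black
      d black
      l gray
        f gray
          f→n: n is gray → back edge
Back edge closes the cycle n → e → j → l → f → n; its vertices are {e, f, j, l, n}.

e, f, j, l, n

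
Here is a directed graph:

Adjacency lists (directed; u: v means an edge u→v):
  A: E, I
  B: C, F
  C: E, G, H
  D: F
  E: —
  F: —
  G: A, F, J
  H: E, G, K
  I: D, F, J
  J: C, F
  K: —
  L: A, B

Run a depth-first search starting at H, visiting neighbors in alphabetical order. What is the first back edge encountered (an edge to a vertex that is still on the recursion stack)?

DFS from H (visiting neighbors in alphabetical order); mark gray on enter, black on exit:
H gray
  E gray
  E black
  G gray
    A gray
      A→E: E black — skip
      I gray
        D gray
          F gray
          F black
        D black
        I→F: F black — skip
        J gray
          C gray
            C→E: E black — skip
            C→G: G is gray → back edge
First back edge: C → G.

C→G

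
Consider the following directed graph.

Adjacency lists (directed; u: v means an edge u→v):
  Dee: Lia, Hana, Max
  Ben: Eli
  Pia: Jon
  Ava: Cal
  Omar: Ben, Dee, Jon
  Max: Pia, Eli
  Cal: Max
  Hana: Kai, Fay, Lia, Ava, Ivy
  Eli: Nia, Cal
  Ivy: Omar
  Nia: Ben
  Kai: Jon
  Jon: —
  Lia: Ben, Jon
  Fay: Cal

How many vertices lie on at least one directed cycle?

9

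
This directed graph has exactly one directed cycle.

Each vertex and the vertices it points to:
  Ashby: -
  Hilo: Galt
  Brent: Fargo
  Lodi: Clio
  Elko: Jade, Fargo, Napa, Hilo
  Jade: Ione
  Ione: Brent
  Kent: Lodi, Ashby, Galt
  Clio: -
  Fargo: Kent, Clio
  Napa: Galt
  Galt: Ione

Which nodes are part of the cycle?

Galt, Ione, Kent, Brent, Fargo

DFS with gray/black marking from Fargo:
Fargo gray
  Kent gray
    Lodi gray
      Clio gray
      Clio black
    Lodi black
    Ashby gray
    Ashby black
    Galt gray
      Ione gray
        Brent gray
          Brent→Fargo: Fargo is gray → back edge
Back edge closes the cycle Fargo → Kent → Galt → Ione → Brent → Fargo; its vertices are {Galt, Ione, Kent, Brent, Fargo}.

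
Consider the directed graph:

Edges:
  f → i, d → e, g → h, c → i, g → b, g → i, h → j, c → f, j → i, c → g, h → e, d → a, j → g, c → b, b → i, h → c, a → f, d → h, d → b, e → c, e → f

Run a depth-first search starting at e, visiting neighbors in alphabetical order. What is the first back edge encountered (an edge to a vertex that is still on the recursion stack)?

h→c

DFS from e (visiting neighbors in alphabetical order); mark gray on enter, black on exit:
e gray
  c gray
    b gray
      i gray
      i black
    b black
    f gray
      f→i: i black — skip
    f black
    g gray
      g→b: b black — skip
      h gray
        h→c: c is gray → back edge
First back edge: h → c.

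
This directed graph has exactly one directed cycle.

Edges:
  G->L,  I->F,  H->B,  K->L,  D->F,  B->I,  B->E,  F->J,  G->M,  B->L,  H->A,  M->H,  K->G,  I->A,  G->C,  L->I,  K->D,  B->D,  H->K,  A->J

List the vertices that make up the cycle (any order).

G, H, K, M

DFS with gray/black marking from K:
K gray
  D gray
    F gray
      J gray
      J black
    F black
  D black
  G gray
    C gray
    C black
    L gray
      I gray
        I→F: F black — skip
        A gray
          A→J: J black — skip
        A black
      I black
    L black
    M gray
      H gray
        H→A: A black — skip
        B gray
          B→I: I black — skip
          B→D: D black — skip
          B→L: L black — skip
          E gray
          E black
        B black
        H→K: K is gray → back edge
Back edge closes the cycle K → G → M → H → K; its vertices are {G, H, K, M}.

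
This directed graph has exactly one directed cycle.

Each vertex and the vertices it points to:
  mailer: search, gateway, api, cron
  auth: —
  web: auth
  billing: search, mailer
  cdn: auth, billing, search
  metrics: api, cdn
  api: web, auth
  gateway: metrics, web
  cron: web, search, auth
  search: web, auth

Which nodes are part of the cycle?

DFS with gray/black marking from mailer:
mailer gray
  search gray
    web gray
      auth gray
      auth black
    web black
    search→auth: auth black — skip
  search black
  gateway gray
    metrics gray
      api gray
        api→web: web black — skip
        api→auth: auth black — skip
      api black
      cdn gray
        cdn→auth: auth black — skip
        billing gray
          billing→search: search black — skip
          billing→mailer: mailer is gray → back edge
Back edge closes the cycle mailer → gateway → metrics → cdn → billing → mailer; its vertices are {cdn, mailer, billing, gateway, metrics}.

cdn, mailer, billing, gateway, metrics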